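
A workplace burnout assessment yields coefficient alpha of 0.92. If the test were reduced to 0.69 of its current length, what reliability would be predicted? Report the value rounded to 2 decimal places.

Spearman-Brown: r_new = n·r / (1 + (n − 1)·r)
r_new = (0.69 × 0.92) / (1 + (0.69 − 1) × 0.92)
r_new = 0.6348 / 0.7148 ≈ 0.8881

0.89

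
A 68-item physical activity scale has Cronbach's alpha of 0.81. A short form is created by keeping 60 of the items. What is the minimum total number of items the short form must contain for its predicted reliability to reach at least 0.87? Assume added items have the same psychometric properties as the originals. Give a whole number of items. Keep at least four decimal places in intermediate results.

Short-form reliability: n = 60/68 = 0.8824; r_60 = n·r/(1+(n−1)r) ≈ 0.7900
Length factor from the short form to reach 0.87: n' = 0.87(1 − 0.7900) / [0.7900(1 − 0.87)] ≈ 1.7790
Total items = 1.7790 × 60 = 106.74, rounded up to 107.

107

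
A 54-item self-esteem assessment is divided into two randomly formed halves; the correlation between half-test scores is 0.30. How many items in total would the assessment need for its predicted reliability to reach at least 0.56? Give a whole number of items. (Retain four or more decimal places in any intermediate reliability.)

81

Corrected full-test reliability: r_full = 2 × 0.30 / (1 + 0.30) ≈ 0.4615
n = r_tgt(1 − r_full) / [r_full(1 − r_tgt)] = 0.56 × 0.5385 / (0.4615 × 0.44) ≈ 1.4851
Items = 1.4851 × 54 ≈ 80.20 → 81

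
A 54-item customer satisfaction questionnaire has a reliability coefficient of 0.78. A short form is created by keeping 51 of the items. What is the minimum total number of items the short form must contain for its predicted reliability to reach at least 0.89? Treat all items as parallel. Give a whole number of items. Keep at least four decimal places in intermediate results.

124

First, r for the 51-item form: n = 51/54 = 0.9444, so r_51 = 0.9444·0.78/(1 + (0.9444 − 1)·0.78) = 0.7700
Then solve for n' with r_old = 0.7700, r_target = 0.89: n' = 0.89(1 − 0.7700)/[0.7700(1 − 0.89)] = 2.4168
Items = 2.4168 × 51 ≈ 123.26 → 124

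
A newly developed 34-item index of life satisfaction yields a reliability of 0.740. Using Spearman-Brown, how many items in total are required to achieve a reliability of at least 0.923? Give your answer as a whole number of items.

144

Rearranging the Spearman-Brown formula for n,
n = r_target (1 − r_old) / [ r_old (1 − r_target) ]
n = [0.923 × 0.260] / [0.740 × 0.077]
  = 0.239980 / 0.056980 = 4.2117
4.2117 × 34 = 143.20 → 144 items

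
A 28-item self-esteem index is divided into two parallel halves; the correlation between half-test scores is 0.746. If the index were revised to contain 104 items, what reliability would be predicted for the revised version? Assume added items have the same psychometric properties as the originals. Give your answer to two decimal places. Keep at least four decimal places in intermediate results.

First correct the split-half correlation to full-test reliability: r_full = 2 × 0.746 / (1 + 0.746) ≈ 0.8545
Then adjust to 104 items: n = 104/28 = 3.7143
r_new = n·r_full / (1 + (n − 1)·r_full) = 3.1739 / 3.3194 ≈ 0.9562

0.96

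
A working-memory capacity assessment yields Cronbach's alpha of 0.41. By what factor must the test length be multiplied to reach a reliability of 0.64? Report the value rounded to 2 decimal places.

2.56

Invert Spearman-Brown to solve for n:
n = r*(1 − r) / [ r (1 − r*) ]
n = [0.64 × 0.59] / [0.41 × 0.36]
n = 0.3776 / 0.1476 ≈ 2.5583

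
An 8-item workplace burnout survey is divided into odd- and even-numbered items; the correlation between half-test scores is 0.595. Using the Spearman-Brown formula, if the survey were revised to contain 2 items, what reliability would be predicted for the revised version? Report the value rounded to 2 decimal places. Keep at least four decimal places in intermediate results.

First correct the split-half correlation to full-test reliability: r_full = 2 × 0.595 / (1 + 0.595) ≈ 0.7461
Then adjust to 2 items: n = 2/8 = 0.2500
r_new = n·r_full / (1 + (n − 1)·r_full) = 0.1865 / 0.4404 ≈ 0.4235

0.42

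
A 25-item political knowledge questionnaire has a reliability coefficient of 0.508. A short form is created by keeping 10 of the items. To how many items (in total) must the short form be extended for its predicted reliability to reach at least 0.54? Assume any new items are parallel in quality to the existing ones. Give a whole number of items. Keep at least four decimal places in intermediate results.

29

First, r for the 10-item form: n = 10/25 = 0.4000, so r_10 = 0.4000·0.508/(1 + (0.4000 − 1)·0.508) = 0.2923
Then solve for n' with r_old = 0.2923, r_target = 0.54: n' = 0.54(1 − 0.2923)/[0.2923(1 − 0.54)] = 2.8422
Total items = 2.8422 × 10 = 28.42, rounded up to 29.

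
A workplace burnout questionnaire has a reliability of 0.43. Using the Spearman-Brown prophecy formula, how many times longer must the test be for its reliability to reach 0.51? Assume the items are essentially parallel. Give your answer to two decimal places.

1.38

Rearranging the Spearman-Brown formula for n,
n = r_target (1 − r_old) / [ r_old (1 − r_target) ]
n = [0.51 × 0.57] / [0.43 × 0.49]
  = 0.2907 / 0.2107 = 1.3797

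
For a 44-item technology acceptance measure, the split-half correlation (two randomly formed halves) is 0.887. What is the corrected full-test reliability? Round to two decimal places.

0.94

Each half is half the length of the full test, so the full test is n = 2 times a half.
r_full = 2r_hh / (1 + r_hh) = 2 × 0.887 / (1 + 0.887)
r_full = 1.7740 / 1.8870 ≈ 0.9401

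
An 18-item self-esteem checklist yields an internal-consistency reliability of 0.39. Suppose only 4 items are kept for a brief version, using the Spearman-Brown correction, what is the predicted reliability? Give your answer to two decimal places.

0.12

n = 4/18 = 0.2222
r_new = (0.2222 × 0.39) / (1 + (0.2222 − 1) × 0.39)
     = 0.0867 / 0.6967 = 0.1244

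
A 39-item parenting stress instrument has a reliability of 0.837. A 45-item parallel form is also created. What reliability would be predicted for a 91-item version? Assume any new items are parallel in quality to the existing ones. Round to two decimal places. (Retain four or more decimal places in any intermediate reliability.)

The 45-item form is not needed; work directly from the 39-item form with n = 91/39 = 2.3333.
r_{91} = n·r / (1 + (n − 1)·r) = 1.9530 / 2.1160 ≈ 0.9230

0.92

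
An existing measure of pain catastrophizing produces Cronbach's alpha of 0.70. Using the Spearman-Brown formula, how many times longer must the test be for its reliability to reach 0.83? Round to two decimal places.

2.09

Rearranging the Spearman-Brown formula for n,
n = r_target (1 − r_old) / [ r_old (1 − r_target) ]
n = 0.83(1 − 0.70) / [0.70(1 − 0.83)]
n = 0.2490 / 0.1190 ≈ 2.0924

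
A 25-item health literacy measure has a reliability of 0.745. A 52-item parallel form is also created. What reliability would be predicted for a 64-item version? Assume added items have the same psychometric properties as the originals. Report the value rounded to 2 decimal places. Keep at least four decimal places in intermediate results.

Only the ratio of lengths matters: n = 64/25 = 2.5600
r_{64} = n·r / (1 + (n − 1)·r) = 1.9072 / 2.1622 ≈ 0.8821

0.88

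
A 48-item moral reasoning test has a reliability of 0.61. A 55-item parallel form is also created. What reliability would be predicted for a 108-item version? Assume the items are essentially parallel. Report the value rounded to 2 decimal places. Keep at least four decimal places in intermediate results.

0.78

Only the ratio of lengths matters: n = 108/48 = 2.2500
r_{108} = n·r / (1 + (n − 1)·r) = 1.3725 / 1.7625 ≈ 0.7787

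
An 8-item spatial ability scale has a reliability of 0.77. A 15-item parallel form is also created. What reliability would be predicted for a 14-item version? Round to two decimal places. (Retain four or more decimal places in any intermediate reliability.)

0.85

Only the ratio of lengths matters: n = 14/8 = 1.7500
r_{14} = n·r / (1 + (n − 1)·r) = 1.3475 / 1.5775 ≈ 0.8542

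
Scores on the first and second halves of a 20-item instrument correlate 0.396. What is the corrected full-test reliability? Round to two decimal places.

0.57

Each half is half the length of the full test, so the full test is n = 2 times a half.
r_full = 2(0.396) / (1 + 0.396)
r_full = 0.7920 / 1.3960 ≈ 0.5673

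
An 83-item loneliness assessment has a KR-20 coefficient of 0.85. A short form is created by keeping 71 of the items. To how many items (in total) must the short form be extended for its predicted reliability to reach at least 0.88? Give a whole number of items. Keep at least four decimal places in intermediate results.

108

First, r for the 71-item form: n = 71/83 = 0.8554, so r_71 = 0.8554·0.85/(1 + (0.8554 − 1)·0.85) = 0.8290
Length factor from the short form to reach 0.88: n' = 0.88(1 − 0.8290) / [0.8290(1 − 0.88)] ≈ 1.5127
Total items = 1.5127 × 71 = 107.40, rounded up to 108.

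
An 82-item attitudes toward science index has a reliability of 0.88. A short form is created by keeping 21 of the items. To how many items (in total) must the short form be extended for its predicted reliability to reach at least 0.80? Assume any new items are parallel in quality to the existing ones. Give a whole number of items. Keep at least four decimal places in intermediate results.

Short-form reliability: n = 21/82 = 0.2561; r_21 = n·r/(1+(n−1)r) ≈ 0.6525
Then solve for n' with r_old = 0.6525, r_target = 0.80: n' = 0.80(1 − 0.6525)/[0.6525(1 − 0.80)] = 2.1303
Items = 2.1303 × 21 ≈ 44.74 → 45

45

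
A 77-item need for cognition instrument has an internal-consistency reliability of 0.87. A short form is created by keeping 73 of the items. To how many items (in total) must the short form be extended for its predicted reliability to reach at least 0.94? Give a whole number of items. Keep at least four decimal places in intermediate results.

Short-form reliability: n = 73/77 = 0.9481; r_73 = n·r/(1+(n−1)r) ≈ 0.8639
Then solve for n' with r_old = 0.8639, r_target = 0.94: n' = 0.94(1 − 0.8639)/[0.8639(1 − 0.94)] = 2.4681
Items = 2.4681 × 73 ≈ 180.17 → 181

181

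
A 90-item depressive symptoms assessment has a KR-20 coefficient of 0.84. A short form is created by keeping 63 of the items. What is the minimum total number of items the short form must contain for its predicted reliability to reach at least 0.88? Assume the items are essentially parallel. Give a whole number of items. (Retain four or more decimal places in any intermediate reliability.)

126

Short-form reliability: n = 63/90 = 0.7000; r_63 = n·r/(1+(n−1)r) ≈ 0.7861
Length factor from the short form to reach 0.88: n' = 0.88(1 − 0.7861) / [0.7861(1 − 0.88)] ≈ 1.9954
Items = 1.9954 × 63 ≈ 125.71 → 126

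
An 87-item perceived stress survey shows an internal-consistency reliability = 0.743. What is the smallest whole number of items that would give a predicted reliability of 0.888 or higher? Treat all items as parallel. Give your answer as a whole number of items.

239

n = 0.888(1 − 0.743) / [0.743(1 − 0.888)]
n = 0.228216 / 0.083216 ≈ 2.7425
So the test needs 2.7425 × 87 ≈ 238.60 items; rounding up, 239.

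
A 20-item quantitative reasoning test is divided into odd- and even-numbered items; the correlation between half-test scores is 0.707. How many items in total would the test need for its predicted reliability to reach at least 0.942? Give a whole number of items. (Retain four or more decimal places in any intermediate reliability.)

r_full = 2(0.707)/(1 + 0.707) = 0.8284
n = r_tgt(1 − r_full) / [r_full(1 − r_tgt)] = 0.942 × 0.1716 / (0.8284 × 0.058) ≈ 3.3643
Required items = 3.3643 × 20 = 67.29, so 68 items.

68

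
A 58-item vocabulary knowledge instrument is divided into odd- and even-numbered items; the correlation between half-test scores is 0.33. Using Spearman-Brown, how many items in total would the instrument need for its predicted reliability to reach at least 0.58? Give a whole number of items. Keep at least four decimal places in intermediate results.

82

Corrected full-test reliability: r_full = 2 × 0.33 / (1 + 0.33) ≈ 0.4962
Solve Spearman-Brown for n: n = 0.58(1 − 0.4962) / [0.4962(1 − 0.58)] = 1.4021
Items = 1.4021 × 58 ≈ 81.32 → 82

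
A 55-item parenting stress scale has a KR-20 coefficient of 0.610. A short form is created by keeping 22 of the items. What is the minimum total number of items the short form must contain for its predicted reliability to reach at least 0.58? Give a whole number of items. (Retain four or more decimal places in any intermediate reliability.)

49

Short-form reliability: n = 22/55 = 0.4000; r_22 = n·r/(1+(n−1)r) ≈ 0.3849
Length factor from the short form to reach 0.58: n' = 0.58(1 − 0.3849) / [0.3849(1 − 0.58)] ≈ 2.2069
Items = 2.2069 × 22 ≈ 48.55 → 49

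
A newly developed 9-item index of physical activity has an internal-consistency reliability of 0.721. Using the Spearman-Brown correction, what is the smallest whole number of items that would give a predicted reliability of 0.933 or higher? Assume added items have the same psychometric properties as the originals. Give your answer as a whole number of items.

49

Rearranging the Spearman-Brown formula for n,
n = r_target (1 − r_old) / [ r_old (1 − r_target) ]
n = [0.933 × 0.279] / [0.721 × 0.067]
n = 0.260307 / 0.048307 ≈ 5.3886
Items needed = n × 9 = 5.3886 × 9 ≈ 48.50 → round up to 49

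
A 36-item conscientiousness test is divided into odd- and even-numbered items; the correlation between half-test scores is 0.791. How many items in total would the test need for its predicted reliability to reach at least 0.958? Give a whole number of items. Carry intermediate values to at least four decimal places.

109

Corrected full-test reliability: r_full = 2 × 0.791 / (1 + 0.791) ≈ 0.8833
Solve Spearman-Brown for n: n = 0.958(1 − 0.8833) / [0.8833(1 − 0.958)] = 3.0136
Required items = 3.0136 × 36 = 108.49, so 109 items.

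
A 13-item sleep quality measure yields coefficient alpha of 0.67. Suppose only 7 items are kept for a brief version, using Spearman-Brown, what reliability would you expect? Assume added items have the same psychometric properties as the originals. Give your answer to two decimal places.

The new length is 7/13 = 0.5385 times the old.
Spearman-Brown: r_new = n·r / (1 + (n − 1)·r)
r_new = 0.5385·0.67 / [1 + (0.5385 − 1)·0.67]
     = 0.3608 / 0.6908 = 0.5223

0.52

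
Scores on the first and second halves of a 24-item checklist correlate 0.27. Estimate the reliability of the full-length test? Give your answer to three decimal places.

r_full = 2r_hh / (1 + r_hh) = 2 × 0.27 / (1 + 0.27)
       = 0.5400 / 1.2700 = 0.4252

0.425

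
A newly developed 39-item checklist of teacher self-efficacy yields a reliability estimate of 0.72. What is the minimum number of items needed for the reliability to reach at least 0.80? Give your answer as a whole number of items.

n = 0.80(1 − 0.72) / [0.72(1 − 0.80)]
  = 0.2240 / 0.1440 = 1.5556
1.5556 × 39 = 60.67 → 61 items

61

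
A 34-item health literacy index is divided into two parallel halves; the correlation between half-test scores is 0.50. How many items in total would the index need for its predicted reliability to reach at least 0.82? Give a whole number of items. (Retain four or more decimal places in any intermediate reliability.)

78

r_full = 2(0.50)/(1 + 0.50) = 0.6667
n = r_tgt(1 − r_full) / [r_full(1 − r_tgt)] = 0.82 × 0.3333 / (0.6667 × 0.18) ≈ 2.2774
Required items = 2.2774 × 34 = 77.43, so 78 items.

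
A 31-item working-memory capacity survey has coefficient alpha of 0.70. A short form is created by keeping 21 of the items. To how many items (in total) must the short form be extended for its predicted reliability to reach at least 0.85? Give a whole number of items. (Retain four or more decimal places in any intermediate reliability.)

First, r for the 21-item form: n = 21/31 = 0.6774, so r_21 = 0.6774·0.70/(1 + (0.6774 − 1)·0.70) = 0.6125
Then solve for n' with r_old = 0.6125, r_target = 0.85: n' = 0.85(1 − 0.6125)/[0.6125(1 − 0.85)] = 3.5850
Total items = 3.5850 × 21 = 75.28, rounded up to 76.

76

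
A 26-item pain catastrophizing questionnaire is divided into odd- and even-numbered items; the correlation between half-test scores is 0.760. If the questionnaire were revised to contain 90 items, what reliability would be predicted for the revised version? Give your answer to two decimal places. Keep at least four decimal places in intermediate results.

0.96

First correct the split-half correlation to full-test reliability: r_full = 2 × 0.760 / (1 + 0.760) ≈ 0.8636
Then adjust to 90 items: n = 90/26 = 3.4615
r_new = n·r_full / (1 + (n − 1)·r_full) = 2.9894 / 3.1258 ≈ 0.9564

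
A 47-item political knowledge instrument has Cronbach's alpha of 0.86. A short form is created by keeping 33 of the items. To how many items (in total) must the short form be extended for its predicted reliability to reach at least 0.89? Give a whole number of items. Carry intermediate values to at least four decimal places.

62

First, r for the 33-item form: n = 33/47 = 0.7021, so r_33 = 0.7021·0.86/(1 + (0.7021 − 1)·0.86) = 0.8118
Then solve for n' with r_old = 0.8118, r_target = 0.89: n' = 0.89(1 − 0.8118)/[0.8118(1 − 0.89)] = 1.8757
Total items = 1.8757 × 33 = 61.90, rounded up to 62.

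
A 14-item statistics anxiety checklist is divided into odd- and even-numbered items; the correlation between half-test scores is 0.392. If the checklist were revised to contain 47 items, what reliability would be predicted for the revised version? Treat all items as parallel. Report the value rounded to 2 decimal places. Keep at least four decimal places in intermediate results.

0.81

First correct the split-half correlation to full-test reliability: r_full = 2 × 0.392 / (1 + 0.392) ≈ 0.5632
Then adjust to 47 items: n = 47/14 = 3.3571
r_new = n·r_full / (1 + (n − 1)·r_full) = 1.8907 / 2.3275 ≈ 0.8123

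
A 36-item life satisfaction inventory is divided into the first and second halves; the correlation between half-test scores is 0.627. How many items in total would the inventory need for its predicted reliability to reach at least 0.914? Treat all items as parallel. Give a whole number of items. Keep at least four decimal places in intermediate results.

114

r_full = 2(0.627)/(1 + 0.627) = 0.7707
n = r_tgt(1 − r_full) / [r_full(1 − r_tgt)] = 0.914 × 0.2293 / (0.7707 × 0.086) ≈ 3.1620
Items = 3.1620 × 36 ≈ 113.83 → 114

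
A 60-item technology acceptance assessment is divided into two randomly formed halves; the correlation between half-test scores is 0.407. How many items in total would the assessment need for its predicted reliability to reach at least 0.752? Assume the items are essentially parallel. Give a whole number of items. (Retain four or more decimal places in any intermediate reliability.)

Corrected full-test reliability: r_full = 2 × 0.407 / (1 + 0.407) ≈ 0.5785
n = r_tgt(1 − r_full) / [r_full(1 − r_tgt)] = 0.752 × 0.4215 / (0.5785 × 0.248) ≈ 2.2093
Required items = 2.2093 × 60 = 132.56, so 133 items.

133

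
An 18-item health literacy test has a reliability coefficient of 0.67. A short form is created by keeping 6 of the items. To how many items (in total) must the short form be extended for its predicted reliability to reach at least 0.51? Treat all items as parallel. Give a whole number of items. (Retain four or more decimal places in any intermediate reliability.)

10

First, r for the 6-item form: n = 6/18 = 0.3333, so r_6 = 0.3333·0.67/(1 + (0.3333 − 1)·0.67) = 0.4036
Length factor from the short form to reach 0.51: n' = 0.51(1 − 0.4036) / [0.4036(1 − 0.51)] ≈ 1.5380
Items = 1.5380 × 6 ≈ 9.23 → 10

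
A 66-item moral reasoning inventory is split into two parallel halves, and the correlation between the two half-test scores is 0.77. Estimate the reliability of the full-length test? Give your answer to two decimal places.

Each half is half the length of the full test, so the full test is n = 2 times a half.
r_full = 2(0.77) / (1 + 0.77)
       = 1.5400 / 1.7700 = 0.8701

0.87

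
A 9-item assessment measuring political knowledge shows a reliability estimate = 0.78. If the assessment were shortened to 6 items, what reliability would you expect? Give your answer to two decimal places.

0.70

Length ratio n = 6/9 = 0.6667
Apply the Spearman-Brown prophecy formula, r' = nr / [1 + (n − 1)r]:
r_new = (0.6667 × 0.78) / (1 + (0.6667 − 1) × 0.78)
     = 0.5200 / 0.7400 = 0.7027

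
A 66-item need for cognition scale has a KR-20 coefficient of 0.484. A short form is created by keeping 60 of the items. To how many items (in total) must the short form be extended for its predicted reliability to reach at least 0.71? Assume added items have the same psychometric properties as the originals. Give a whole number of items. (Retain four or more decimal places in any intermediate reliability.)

First, r for the 60-item form: n = 60/66 = 0.9091, so r_60 = 0.9091·0.484/(1 + (0.9091 − 1)·0.484) = 0.4603
Length factor from the short form to reach 0.71: n' = 0.71(1 − 0.4603) / [0.4603(1 − 0.71)] ≈ 2.8706
Items = 2.8706 × 60 ≈ 172.24 → 173

173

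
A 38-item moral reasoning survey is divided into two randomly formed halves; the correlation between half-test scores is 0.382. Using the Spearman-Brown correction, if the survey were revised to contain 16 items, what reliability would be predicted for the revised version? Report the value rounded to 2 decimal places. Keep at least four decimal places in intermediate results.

Full-test reliability from the split-half r: r_full = 2(0.382)/(1 + 0.382) = 0.5528
Then adjust to 16 items: n = 16/38 = 0.4211
r_new = n·r_full / (1 + (n − 1)·r_full) = 0.2328 / 0.6800 ≈ 0.3424

0.34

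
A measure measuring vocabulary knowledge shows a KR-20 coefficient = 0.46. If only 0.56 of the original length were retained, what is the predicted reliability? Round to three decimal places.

0.323

Apply the Spearman-Brown prophecy formula, r' = nr / [1 + (n − 1)r]:
r_new = (0.56 × 0.46) / (1 + (0.56 − 1) × 0.46)
r_new = 0.2576 / 0.7976 ≈ 0.3230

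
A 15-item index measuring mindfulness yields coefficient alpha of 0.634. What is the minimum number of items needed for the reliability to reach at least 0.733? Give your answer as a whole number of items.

24

Rearranging the Spearman-Brown formula for n,
n = r*(1 − r) / [ r (1 − r*) ]
n = [0.733 × 0.366] / [0.634 × 0.267]
  = 0.268278 / 0.169278 = 1.5848
1.5848 × 15 = 23.77 → 24 items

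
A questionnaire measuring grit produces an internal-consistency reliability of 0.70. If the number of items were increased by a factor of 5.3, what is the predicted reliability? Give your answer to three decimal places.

0.925

Spearman-Brown: r_new = n·r / (1 + (n − 1)·r)
r_new = 5.3·0.70 / [1 + (5.3 − 1)·0.70]
     = 3.7100 / 4.0100 = 0.9252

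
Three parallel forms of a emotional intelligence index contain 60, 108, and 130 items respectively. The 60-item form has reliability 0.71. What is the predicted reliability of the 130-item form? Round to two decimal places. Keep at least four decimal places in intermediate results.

0.84

Only the ratio of lengths matters: n = 130/60 = 2.1667
r_{130} = n·r / (1 + (n − 1)·r) = 1.5384 / 1.8284 ≈ 0.8414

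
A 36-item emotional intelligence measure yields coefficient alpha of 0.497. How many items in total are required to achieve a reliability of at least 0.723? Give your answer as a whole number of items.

n = 0.723 × (1 − 0.497) / [ 0.497 × (1 − 0.723) ]
  = 0.363669 / 0.137669 = 2.6416
Items needed = n × 36 = 2.6416 × 36 ≈ 95.10 → round up to 96

96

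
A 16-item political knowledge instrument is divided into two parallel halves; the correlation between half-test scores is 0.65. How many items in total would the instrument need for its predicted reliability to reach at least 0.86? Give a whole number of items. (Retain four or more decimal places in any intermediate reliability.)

27

Corrected full-test reliability: r_full = 2 × 0.65 / (1 + 0.65) ≈ 0.7879
n = r_tgt(1 − r_full) / [r_full(1 − r_tgt)] = 0.86 × 0.2121 / (0.7879 × 0.14) ≈ 1.6536
Required items = 1.6536 × 16 = 26.46, so 27 items.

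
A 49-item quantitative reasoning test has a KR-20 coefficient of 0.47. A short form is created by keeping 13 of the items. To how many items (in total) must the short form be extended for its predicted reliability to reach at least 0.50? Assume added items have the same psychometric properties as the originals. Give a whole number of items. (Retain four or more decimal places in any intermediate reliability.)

Short-form reliability: n = 13/49 = 0.2653; r_13 = n·r/(1+(n−1)r) ≈ 0.1905
Length factor from the short form to reach 0.50: n' = 0.50(1 − 0.1905) / [0.1905(1 − 0.50)] ≈ 4.2493
Total items = 4.2493 × 13 = 55.24, rounded up to 56.

56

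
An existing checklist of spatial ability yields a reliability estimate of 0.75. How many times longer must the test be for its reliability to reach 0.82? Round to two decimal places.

1.52

Rearranging the Spearman-Brown formula for n,
n = r*(1 − r) / [ r (1 − r*) ]
n = 0.82 × (1 − 0.75) / [ 0.75 × (1 − 0.82) ]
  = 0.2050 / 0.1350 = 1.5185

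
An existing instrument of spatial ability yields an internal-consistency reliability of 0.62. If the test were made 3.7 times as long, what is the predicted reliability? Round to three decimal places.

0.858

Apply the Spearman-Brown prophecy formula, r' = nr / [1 + (n − 1)r]:
r_new = (3.7 × 0.62) / (1 + (3.7 − 1) × 0.62)
     = 2.2940 / 2.6740 = 0.8579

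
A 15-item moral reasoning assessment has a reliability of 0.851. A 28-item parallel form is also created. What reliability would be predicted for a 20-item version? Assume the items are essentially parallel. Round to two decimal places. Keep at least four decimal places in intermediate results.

The 28-item form is not needed; work directly from the 15-item form with n = 20/15 = 1.3333.
r_{20} = n·r / (1 + (n − 1)·r) = 1.1346 / 1.2836 ≈ 0.8839

0.88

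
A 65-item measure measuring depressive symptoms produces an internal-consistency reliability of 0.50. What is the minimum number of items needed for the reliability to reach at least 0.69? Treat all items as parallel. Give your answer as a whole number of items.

Spearman-Brown solved for the length factor n:
n = r_target (1 − r_old) / [ r_old (1 − r_target) ]
n = 0.69 × (1 − 0.50) / [ 0.50 × (1 − 0.69) ]
  = 0.3450 / 0.1550 = 2.2258
So the test needs 2.2258 × 65 ≈ 144.68 items; rounding up, 145.

145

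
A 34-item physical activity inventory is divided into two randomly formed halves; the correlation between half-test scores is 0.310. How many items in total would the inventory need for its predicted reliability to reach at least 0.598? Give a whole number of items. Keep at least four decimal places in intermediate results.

r_full = 2(0.310)/(1 + 0.310) = 0.4733
Solve Spearman-Brown for n: n = 0.598(1 − 0.4733) / [0.4733(1 − 0.598)] = 1.6554
Items = 1.6554 × 34 ≈ 56.28 → 57

57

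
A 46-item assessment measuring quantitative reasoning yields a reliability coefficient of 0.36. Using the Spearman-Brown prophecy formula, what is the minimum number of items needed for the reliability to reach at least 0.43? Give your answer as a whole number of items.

62

n = [0.43 × 0.64] / [0.36 × 0.57]
  = 0.2752 / 0.2052 = 1.3411
So the test needs 1.3411 × 46 ≈ 61.69 items; rounding up, 62.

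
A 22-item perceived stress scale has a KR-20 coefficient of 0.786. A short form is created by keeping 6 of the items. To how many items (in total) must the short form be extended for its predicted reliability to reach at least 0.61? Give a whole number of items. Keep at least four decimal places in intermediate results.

Short-form reliability: n = 6/22 = 0.2727; r_6 = n·r/(1+(n−1)r) ≈ 0.5004
Length factor from the short form to reach 0.61: n' = 0.61(1 − 0.5004) / [0.5004(1 − 0.61)] ≈ 1.5616
Total items = 1.5616 × 6 = 9.37, rounded up to 10.

10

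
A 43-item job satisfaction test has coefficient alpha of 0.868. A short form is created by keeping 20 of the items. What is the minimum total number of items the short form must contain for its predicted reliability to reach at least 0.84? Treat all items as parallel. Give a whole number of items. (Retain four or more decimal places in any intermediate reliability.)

35

Short-form reliability: n = 20/43 = 0.4651; r_20 = n·r/(1+(n−1)r) ≈ 0.7536
Length factor from the short form to reach 0.84: n' = 0.84(1 − 0.7536) / [0.7536(1 − 0.84)] ≈ 1.7166
Total items = 1.7166 × 20 = 34.33, rounded up to 35.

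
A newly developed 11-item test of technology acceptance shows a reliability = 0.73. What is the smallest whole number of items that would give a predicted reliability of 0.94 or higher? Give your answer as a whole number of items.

64

n = 0.94(1 − 0.73) / [0.73(1 − 0.94)]
  = 0.2538 / 0.0438 = 5.7945
Items needed = n × 11 = 5.7945 × 11 ≈ 63.74 → round up to 64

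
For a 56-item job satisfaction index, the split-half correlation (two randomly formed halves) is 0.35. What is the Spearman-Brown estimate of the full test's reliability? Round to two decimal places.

0.52

Apply the Spearman-Brown correction with n = 2:
r_full = 2r_hh / (1 + r_hh) = 2 × 0.35 / (1 + 0.35)
r_full = 0.7000 / 1.3500 ≈ 0.5185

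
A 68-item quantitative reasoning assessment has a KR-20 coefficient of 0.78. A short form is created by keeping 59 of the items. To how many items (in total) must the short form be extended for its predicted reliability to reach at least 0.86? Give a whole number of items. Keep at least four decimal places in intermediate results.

118

Short-form reliability: n = 59/68 = 0.8676; r_59 = n·r/(1+(n−1)r) ≈ 0.7547
Then solve for n' with r_old = 0.7547, r_target = 0.86: n' = 0.86(1 − 0.7547)/[0.7547(1 − 0.86)] = 1.9966
Total items = 1.9966 × 59 = 117.80, rounded up to 118.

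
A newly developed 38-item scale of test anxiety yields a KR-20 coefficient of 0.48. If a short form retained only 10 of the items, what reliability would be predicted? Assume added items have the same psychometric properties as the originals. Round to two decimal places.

The new length is 10/38 = 0.2632 times the old.
By Spearman-Brown, r_new = n r / (1 + (n − 1) r).
r_new = (0.2632 × 0.48) / (1 + (0.2632 − 1) × 0.48)
     = 0.1263 / 0.6463 = 0.1954

0.20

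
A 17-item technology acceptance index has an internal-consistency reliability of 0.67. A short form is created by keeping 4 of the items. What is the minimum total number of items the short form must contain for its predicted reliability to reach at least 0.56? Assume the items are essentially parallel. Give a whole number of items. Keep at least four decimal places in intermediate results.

First, r for the 4-item form: n = 4/17 = 0.2353, so r_4 = 0.2353·0.67/(1 + (0.2353 − 1)·0.67) = 0.3233
Length factor from the short form to reach 0.56: n' = 0.56(1 − 0.3233) / [0.3233(1 − 0.56)] ≈ 2.6639
Items = 2.6639 × 4 ≈ 10.66 → 11

11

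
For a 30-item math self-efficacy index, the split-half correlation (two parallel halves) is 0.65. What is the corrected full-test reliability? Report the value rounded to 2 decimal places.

The full test is twice the length of either half (n = 2).
r_full = 2(0.65) / (1 + 0.65)
       = 1.3000 / 1.6500 = 0.7879

0.79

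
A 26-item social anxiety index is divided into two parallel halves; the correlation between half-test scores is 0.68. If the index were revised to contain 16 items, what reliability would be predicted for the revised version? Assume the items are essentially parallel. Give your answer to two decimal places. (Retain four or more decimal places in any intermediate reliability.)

0.72

Full-test reliability from the split-half r: r_full = 2(0.68)/(1 + 0.68) = 0.8095
Length factor from 26 to 16 items: n = 16/26 = 0.6154
r_new = n·r_full / (1 + (n − 1)·r_full) = 0.4982 / 0.6887 ≈ 0.7234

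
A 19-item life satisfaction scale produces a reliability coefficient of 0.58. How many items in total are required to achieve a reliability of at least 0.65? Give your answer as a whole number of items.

n = [0.65 × 0.42] / [0.58 × 0.35]
n = 0.2730 / 0.2030 ≈ 1.3448
Items needed = n × 19 = 1.3448 × 19 ≈ 25.55 → round up to 26

26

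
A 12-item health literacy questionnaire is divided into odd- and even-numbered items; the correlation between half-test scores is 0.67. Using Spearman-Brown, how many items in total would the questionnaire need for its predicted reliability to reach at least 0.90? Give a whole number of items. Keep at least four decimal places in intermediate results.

27

r_full = 2(0.67)/(1 + 0.67) = 0.8024
n = r_tgt(1 − r_full) / [r_full(1 − r_tgt)] = 0.90 × 0.1976 / (0.8024 × 0.10) ≈ 2.2164
Items = 2.2164 × 12 ≈ 26.60 → 27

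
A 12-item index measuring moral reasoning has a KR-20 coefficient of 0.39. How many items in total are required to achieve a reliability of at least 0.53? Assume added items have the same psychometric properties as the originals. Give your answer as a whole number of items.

22

Rearranging the Spearman-Brown formula for n,
n = r_target (1 − r_old) / [ r_old (1 − r_target) ]
n = 0.53(1 − 0.39) / [0.39(1 − 0.53)]
n = 0.3233 / 0.1833 ≈ 1.7638
1.7638 × 12 = 21.17 → 22 items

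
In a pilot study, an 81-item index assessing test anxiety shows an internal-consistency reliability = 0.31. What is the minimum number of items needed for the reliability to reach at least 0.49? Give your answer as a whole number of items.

Invert Spearman-Brown to solve for n:
n = r_target (1 − r_old) / [ r_old (1 − r_target) ]
n = 0.49 × (1 − 0.31) / [ 0.31 × (1 − 0.49) ]
n = 0.3381 / 0.1581 ≈ 2.1385
2.1385 × 81 = 173.22 → 174 items

174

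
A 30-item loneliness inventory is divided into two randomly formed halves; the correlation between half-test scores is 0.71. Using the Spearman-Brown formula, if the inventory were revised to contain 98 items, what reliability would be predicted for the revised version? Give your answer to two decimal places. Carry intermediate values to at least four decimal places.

0.94

First correct the split-half correlation to full-test reliability: r_full = 2 × 0.71 / (1 + 0.71) ≈ 0.8304
Length factor from 30 to 98 items: n = 98/30 = 3.2667
r_new = n·r_full / (1 + (n − 1)·r_full) = 2.7127 / 2.8823 ≈ 0.9412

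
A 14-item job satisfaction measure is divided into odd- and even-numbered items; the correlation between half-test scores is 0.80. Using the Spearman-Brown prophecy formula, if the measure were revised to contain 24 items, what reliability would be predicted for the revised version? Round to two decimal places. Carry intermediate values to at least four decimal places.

Spearman-Brown correction (n = 2): r_full = 2·0.80/(1 + 0.80) = 0.8889
Length factor from 14 to 24 items: n = 24/14 = 1.7143
r_new = n·r_full / (1 + (n − 1)·r_full) = 1.5238 / 1.6349 ≈ 0.9320

0.93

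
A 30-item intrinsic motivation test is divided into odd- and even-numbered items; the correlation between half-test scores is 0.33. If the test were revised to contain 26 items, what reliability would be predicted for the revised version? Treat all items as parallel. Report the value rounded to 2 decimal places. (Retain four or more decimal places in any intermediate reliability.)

0.46

Spearman-Brown correction (n = 2): r_full = 2·0.33/(1 + 0.33) = 0.4962
Length factor from 30 to 26 items: n = 26/30 = 0.8667
r_new = n·r_full / (1 + (n − 1)·r_full) = 0.4301 / 0.9339 ≈ 0.4605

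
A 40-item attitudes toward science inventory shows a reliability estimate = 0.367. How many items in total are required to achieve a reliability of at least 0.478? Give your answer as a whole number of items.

n = [0.478 × 0.633] / [0.367 × 0.522]
  = 0.302574 / 0.191574 = 1.5794
Items needed = n × 40 = 1.5794 × 40 ≈ 63.18 → round up to 64

64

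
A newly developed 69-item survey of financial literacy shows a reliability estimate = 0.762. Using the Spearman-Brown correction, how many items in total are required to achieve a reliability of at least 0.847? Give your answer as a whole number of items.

n = 0.847(1 − 0.762) / [0.762(1 − 0.847)]
  = 0.201586 / 0.116586 = 1.7291
1.7291 × 69 = 119.31 → 120 items

120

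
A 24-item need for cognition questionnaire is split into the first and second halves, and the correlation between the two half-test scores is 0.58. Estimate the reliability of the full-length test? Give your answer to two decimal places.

0.73

The full test is twice the length of either half (n = 2).
r_full = 2(0.58) / (1 + 0.58)
       = 1.1600 / 1.5800 = 0.7342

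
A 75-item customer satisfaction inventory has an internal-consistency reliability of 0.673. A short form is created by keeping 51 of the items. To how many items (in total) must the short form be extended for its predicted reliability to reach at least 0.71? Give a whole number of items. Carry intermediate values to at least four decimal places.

90

First, r for the 51-item form: n = 51/75 = 0.6800, so r_51 = 0.6800·0.673/(1 + (0.6800 − 1)·0.673) = 0.5832
Then solve for n' with r_old = 0.5832, r_target = 0.71: n' = 0.71(1 − 0.5832)/[0.5832(1 − 0.71)] = 1.7497
Total items = 1.7497 × 51 = 89.23, rounded up to 90.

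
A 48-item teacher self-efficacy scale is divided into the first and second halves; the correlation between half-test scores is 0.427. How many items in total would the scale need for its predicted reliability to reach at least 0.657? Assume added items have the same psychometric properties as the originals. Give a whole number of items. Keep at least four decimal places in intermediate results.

r_full = 2(0.427)/(1 + 0.427) = 0.5985
Solve Spearman-Brown for n: n = 0.657(1 − 0.5985) / [0.5985(1 − 0.657)] = 1.2850
Required items = 1.2850 × 48 = 61.68, so 62 items.

62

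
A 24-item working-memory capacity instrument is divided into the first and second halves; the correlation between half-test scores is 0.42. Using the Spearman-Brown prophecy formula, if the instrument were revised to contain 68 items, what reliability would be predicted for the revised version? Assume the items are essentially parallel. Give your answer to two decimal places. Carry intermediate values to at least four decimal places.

Full-test reliability from the split-half r: r_full = 2(0.42)/(1 + 0.42) = 0.5915
Length factor from 24 to 68 items: n = 68/24 = 2.8333
r_new = n·r_full / (1 + (n − 1)·r_full) = 1.6759 / 2.0844 ≈ 0.8040

0.80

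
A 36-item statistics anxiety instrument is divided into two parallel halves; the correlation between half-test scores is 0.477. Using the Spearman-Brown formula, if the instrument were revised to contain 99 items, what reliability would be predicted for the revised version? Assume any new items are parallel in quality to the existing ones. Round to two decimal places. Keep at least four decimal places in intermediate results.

0.83

Full-test reliability from the split-half r: r_full = 2(0.477)/(1 + 0.477) = 0.6459
Length factor from 36 to 99 items: n = 99/36 = 2.7500
r_new = n·r_full / (1 + (n − 1)·r_full) = 1.7762 / 2.1303 ≈ 0.8338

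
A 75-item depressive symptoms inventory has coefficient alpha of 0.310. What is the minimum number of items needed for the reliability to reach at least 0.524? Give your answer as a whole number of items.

184

Rearranging the Spearman-Brown formula for n,
n = r_target (1 − r_old) / [ r_old (1 − r_target) ]
n = [0.524 × 0.690] / [0.310 × 0.476]
  = 0.361560 / 0.147560 = 2.4503
So the test needs 2.4503 × 75 ≈ 183.77 items; rounding up, 184.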